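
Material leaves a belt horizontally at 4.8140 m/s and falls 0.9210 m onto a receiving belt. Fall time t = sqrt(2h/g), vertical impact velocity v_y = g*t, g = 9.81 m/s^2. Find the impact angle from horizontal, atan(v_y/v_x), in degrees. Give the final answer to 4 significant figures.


t = sqrt(2*0.9210/9.81) = 0.433322 s
v_y = 9.81 * 0.433322 = 4.25089 m/s
angle = atan(4.25089 / 4.8140) = 41.45 deg


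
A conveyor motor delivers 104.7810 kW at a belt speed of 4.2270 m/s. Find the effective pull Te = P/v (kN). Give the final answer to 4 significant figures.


Te = P / v = 104.7810 / 4.2270
Te = 24.79 kN


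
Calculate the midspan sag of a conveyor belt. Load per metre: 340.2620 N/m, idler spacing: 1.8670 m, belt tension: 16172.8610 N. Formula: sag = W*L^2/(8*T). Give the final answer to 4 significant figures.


sag = 340.2620 * 1.8670^2 / (8 * 16172.8610)
sag = 0.009167 m


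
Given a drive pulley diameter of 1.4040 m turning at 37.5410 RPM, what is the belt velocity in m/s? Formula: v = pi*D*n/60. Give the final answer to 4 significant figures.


v = pi * 1.4040 * 37.5410 / 60
v = 2.760 m/s


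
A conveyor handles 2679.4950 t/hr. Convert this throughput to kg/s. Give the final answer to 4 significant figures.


m_dot = 2679.4950 * 1000 / 3600
m_dot = 744.3 kg/s


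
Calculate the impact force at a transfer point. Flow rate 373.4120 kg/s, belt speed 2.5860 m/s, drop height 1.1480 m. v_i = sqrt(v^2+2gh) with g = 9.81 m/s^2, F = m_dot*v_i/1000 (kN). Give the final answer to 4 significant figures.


v_i = sqrt(2.5860^2 + 2*9.81*1.1480) = 5.40473 m/s
F = 373.4120 * 5.40473 / 1000
F = 2.018 kN


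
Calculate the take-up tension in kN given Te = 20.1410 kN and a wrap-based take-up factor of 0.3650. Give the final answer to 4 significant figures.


T_tu = 20.1410 * 0.3650
T_tu = 7.351 kN


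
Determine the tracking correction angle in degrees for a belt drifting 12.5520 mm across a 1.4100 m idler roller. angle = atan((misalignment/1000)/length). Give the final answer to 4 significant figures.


misalign_m = 12.5520 / 1000 = 0.012552 m
angle = atan(0.012552 / 1.4100)
angle = 0.5100 deg


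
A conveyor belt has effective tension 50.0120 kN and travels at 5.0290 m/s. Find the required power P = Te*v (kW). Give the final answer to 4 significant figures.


P = Te * v = 50.0120 * 5.0290
P = 251.5 kW


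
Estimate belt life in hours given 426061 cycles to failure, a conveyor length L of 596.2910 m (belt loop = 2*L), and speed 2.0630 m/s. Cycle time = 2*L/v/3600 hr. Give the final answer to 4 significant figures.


cycle_time = 2 * 596.2910 / 2.0630 / 3600 = 0.160578 hr
life = 426061 * 0.160578 = 68420 hours


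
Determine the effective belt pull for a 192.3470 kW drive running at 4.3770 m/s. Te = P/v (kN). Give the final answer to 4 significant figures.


Te = P / v = 192.3470 / 4.3770
Te = 43.94 kN


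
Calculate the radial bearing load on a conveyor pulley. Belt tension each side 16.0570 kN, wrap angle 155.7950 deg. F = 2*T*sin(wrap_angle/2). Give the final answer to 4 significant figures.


F = 2 * 16.0570 * sin(155.7950/2 deg)
F = 31.40 kN


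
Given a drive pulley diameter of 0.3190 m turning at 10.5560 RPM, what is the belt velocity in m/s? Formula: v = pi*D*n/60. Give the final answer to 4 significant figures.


v = pi * 0.3190 * 10.5560 / 60
v = 0.1763 m/s


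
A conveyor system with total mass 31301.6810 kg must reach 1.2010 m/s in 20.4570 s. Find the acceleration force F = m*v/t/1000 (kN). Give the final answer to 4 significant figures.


F = 31301.6810 * 1.2010 / 20.4570 / 1000
F = 1.838 kN


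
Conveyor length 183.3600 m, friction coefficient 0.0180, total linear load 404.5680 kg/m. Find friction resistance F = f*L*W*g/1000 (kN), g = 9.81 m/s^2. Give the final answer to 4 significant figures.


F = 0.0180 * 183.3600 * 404.5680 * 9.81 / 1000
F = 13.10 kN


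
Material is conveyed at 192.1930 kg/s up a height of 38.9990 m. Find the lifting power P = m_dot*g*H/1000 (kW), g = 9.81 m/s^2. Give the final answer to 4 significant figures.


P = 192.1930 * 9.81 * 38.9990 / 1000
P = 73.53 kW


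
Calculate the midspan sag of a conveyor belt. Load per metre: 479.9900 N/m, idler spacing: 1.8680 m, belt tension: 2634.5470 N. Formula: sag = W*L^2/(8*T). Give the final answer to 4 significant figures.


sag = 479.9900 * 1.8680^2 / (8 * 2634.5470)
sag = 0.07947 m


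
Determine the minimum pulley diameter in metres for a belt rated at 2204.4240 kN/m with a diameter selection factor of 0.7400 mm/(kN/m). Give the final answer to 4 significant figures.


D = 2204.4240 * 0.7400 / 1000
D = 1.631 m


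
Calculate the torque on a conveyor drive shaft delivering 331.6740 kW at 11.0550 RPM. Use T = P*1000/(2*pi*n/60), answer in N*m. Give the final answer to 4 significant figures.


omega = 2*pi*11.0550/60 = 1.15768 rad/s
T = 331.6740*1000 / 1.15768
T = 286500 N*m


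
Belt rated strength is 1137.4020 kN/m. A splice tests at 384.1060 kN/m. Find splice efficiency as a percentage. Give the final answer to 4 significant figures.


Eff = 384.1060 / 1137.4020 * 100
Eff = 33.77 %


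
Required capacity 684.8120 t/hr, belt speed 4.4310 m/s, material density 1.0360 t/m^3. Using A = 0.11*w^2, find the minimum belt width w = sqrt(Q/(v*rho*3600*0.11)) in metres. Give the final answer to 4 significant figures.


A_req = 684.8120 / (4.4310 * 1.0360 * 3600) = 0.0414388 m^2
w = sqrt(0.0414388 / 0.11)
w = 0.6138 m


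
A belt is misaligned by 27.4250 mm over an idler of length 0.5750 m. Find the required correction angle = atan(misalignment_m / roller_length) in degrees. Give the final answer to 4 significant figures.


misalign_m = 27.4250 / 1000 = 0.027425 m
angle = atan(0.027425 / 0.5750)
angle = 2.731 deg


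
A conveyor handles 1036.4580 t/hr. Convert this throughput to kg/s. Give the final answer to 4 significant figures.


m_dot = 1036.4580 * 1000 / 3600
m_dot = 287.9 kg/s


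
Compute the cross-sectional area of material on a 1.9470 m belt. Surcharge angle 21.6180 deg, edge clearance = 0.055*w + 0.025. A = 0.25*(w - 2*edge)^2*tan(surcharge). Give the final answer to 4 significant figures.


edge = 0.055*1.9470 + 0.025 = 0.132085 m
ew = 1.9470 - 2*0.132085 = 1.68283 m
A = 0.25 * 1.68283^2 * tan(21.6180 deg)
A = 0.2806 m^2


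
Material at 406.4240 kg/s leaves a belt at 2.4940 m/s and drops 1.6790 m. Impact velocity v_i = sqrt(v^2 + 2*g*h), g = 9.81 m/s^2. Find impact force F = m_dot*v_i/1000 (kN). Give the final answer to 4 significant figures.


v_i = sqrt(2.4940^2 + 2*9.81*1.6790) = 6.25796 m/s
F = 406.4240 * 6.25796 / 1000
F = 2.543 kN


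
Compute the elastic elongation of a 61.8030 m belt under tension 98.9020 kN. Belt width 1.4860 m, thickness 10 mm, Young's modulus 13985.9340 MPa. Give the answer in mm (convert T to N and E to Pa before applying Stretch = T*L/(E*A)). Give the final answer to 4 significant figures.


A = 1.4860 * 0.01 = 0.01486 m^2
Stretch = 98.9020*1000 * 61.8030 / (13985.9340e6 * 0.01486) * 1000
Stretch = 29.41 mm


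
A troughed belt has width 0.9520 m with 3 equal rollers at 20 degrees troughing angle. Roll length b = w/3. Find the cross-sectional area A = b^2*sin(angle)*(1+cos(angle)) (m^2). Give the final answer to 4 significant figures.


b = 0.9520/3 = 0.317333 m
A = 0.317333^2 * sin(20 deg) * (1 + cos(20 deg))
A = 0.06681 m^2


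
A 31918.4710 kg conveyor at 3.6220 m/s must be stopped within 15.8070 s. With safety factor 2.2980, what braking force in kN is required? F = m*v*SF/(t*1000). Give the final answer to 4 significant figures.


F = 31918.4710 * 3.6220 / 15.8070 * 2.2980 / 1000
F = 16.81 kN


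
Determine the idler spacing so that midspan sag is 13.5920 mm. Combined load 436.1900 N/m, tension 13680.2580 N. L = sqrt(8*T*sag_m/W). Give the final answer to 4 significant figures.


sag = 13.5920/1000 = 0.013592 m
L = sqrt(8 * 13680.2580 * 0.013592 / 436.1900)
L = 1.847 m


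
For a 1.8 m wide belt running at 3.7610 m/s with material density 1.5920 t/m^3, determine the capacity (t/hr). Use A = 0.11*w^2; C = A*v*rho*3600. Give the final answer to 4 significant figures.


A = 0.11 * 1.8^2 = 0.3564 m^2
C = 0.3564 * 3.7610 * 1.5920 * 3600
C = 7682 t/hr


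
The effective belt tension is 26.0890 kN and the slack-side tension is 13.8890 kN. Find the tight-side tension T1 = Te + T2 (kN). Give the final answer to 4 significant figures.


T1 = Te + T2 = 26.0890 + 13.8890
T1 = 39.98 kN


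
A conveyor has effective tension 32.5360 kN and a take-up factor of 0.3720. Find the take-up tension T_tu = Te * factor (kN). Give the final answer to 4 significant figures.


T_tu = 32.5360 * 0.3720
T_tu = 12.10 kN


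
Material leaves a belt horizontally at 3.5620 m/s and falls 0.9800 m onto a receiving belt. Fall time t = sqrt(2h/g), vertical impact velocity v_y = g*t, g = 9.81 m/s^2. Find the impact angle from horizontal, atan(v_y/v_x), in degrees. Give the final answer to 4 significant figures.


t = sqrt(2*0.9800/9.81) = 0.446986 s
v_y = 9.81 * 0.446986 = 4.38493 m/s
angle = atan(4.38493 / 3.5620) = 50.91 deg


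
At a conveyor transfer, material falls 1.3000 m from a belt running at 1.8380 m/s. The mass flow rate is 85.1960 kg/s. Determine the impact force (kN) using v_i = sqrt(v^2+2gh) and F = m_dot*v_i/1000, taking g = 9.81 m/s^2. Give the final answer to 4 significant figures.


v_i = sqrt(1.8380^2 + 2*9.81*1.3000) = 5.37441 m/s
F = 85.1960 * 5.37441 / 1000
F = 0.4579 kN


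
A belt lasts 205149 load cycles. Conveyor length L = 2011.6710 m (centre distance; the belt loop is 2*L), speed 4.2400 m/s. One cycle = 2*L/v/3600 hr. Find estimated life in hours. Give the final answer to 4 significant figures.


cycle_time = 2 * 2011.6710 / 4.2400 / 3600 = 0.263584 hr
life = 205149 * 0.263584 = 54070 hours


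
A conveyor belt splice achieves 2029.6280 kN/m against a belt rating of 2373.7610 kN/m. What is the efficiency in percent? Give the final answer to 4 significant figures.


Eff = 2029.6280 / 2373.7610 * 100
Eff = 85.50 %


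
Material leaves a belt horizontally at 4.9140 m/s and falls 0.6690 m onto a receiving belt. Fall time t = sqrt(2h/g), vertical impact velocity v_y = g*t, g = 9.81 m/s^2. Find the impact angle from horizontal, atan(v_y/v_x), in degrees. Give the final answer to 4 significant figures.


t = sqrt(2*0.6690/9.81) = 0.369312 s
v_y = 9.81 * 0.369312 = 3.62295 m/s
angle = atan(3.62295 / 4.9140) = 36.40 deg


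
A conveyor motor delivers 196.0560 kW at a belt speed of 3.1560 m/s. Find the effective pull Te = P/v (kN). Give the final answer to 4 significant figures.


Te = P / v = 196.0560 / 3.1560
Te = 62.12 kN


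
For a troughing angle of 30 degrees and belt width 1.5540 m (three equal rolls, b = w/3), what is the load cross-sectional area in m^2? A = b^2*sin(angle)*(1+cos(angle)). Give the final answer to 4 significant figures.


b = 1.5540/3 = 0.518 m
A = 0.518^2 * sin(30 deg) * (1 + cos(30 deg))
A = 0.2503 m^2


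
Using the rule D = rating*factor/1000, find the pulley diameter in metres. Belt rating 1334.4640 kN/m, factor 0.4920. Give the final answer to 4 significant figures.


D = 1334.4640 * 0.4920 / 1000
D = 0.6566 m


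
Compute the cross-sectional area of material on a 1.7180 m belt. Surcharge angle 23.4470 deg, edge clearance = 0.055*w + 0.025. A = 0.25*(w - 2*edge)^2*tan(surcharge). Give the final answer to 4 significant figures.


edge = 0.055*1.7180 + 0.025 = 0.11949 m
ew = 1.7180 - 2*0.11949 = 1.47902 m
A = 0.25 * 1.47902^2 * tan(23.4470 deg)
A = 0.2372 m^2


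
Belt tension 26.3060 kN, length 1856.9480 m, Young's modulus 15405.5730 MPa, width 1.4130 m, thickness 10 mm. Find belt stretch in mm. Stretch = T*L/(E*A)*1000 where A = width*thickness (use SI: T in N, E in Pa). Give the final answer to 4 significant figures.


A = 1.4130 * 0.01 = 0.01413 m^2
Stretch = 26.3060*1000 * 1856.9480 / (15405.5730e6 * 0.01413) * 1000
Stretch = 224.4 mm


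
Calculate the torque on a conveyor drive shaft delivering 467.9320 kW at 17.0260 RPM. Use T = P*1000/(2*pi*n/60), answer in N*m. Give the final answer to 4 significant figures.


omega = 2*pi*17.0260/60 = 1.78296 rad/s
T = 467.9320*1000 / 1.78296
T = 262400 N*m


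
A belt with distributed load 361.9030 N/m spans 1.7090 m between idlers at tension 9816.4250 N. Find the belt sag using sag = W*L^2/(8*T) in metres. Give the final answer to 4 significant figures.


sag = 361.9030 * 1.7090^2 / (8 * 9816.4250)
sag = 0.01346 m


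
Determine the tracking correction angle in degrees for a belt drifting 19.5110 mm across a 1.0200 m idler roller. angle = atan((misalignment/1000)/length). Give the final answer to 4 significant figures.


misalign_m = 19.5110 / 1000 = 0.019511 m
angle = atan(0.019511 / 1.0200)
angle = 1.096 deg


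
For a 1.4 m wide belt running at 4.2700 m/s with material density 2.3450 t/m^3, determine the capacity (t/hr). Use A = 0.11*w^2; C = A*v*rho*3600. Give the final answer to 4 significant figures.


A = 0.11 * 1.4^2 = 0.2156 m^2
C = 0.2156 * 4.2700 * 2.3450 * 3600
C = 7772 t/hr


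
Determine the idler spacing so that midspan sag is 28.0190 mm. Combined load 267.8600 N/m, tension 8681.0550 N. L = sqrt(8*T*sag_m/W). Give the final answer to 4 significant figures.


sag = 28.0190/1000 = 0.028019 m
L = sqrt(8 * 8681.0550 * 0.028019 / 267.8600)
L = 2.695 m


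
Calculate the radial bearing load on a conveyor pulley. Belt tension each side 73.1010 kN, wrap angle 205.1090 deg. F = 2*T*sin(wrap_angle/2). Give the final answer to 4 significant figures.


F = 2 * 73.1010 * sin(205.1090/2 deg)
F = 142.7 kN


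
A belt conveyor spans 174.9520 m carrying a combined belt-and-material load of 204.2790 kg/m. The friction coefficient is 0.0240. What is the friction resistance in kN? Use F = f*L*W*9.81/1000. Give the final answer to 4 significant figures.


F = 0.0240 * 174.9520 * 204.2790 * 9.81 / 1000
F = 8.414 kN


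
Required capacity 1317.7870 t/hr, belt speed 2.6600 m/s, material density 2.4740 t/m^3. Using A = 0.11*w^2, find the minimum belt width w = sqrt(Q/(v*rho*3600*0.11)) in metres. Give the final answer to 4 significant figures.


A_req = 1317.7870 / (2.6600 * 2.4740 * 3600) = 0.0556239 m^2
w = sqrt(0.0556239 / 0.11)
w = 0.7111 m


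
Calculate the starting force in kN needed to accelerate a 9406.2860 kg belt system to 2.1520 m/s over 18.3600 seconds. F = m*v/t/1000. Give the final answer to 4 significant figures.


F = 9406.2860 * 2.1520 / 18.3600 / 1000
F = 1.103 kN


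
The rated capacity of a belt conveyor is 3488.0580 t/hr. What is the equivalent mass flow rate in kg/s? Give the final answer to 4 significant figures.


m_dot = 3488.0580 * 1000 / 3600
m_dot = 968.9 kg/s


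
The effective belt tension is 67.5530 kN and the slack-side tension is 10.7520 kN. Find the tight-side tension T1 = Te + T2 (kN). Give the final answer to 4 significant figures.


T1 = Te + T2 = 67.5530 + 10.7520
T1 = 78.30 kN


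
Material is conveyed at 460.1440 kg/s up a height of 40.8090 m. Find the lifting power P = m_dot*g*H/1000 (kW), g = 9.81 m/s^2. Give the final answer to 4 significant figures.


P = 460.1440 * 9.81 * 40.8090 / 1000
P = 184.2 kW


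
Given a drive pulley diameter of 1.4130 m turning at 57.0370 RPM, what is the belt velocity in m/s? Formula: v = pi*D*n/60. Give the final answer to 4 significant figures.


v = pi * 1.4130 * 57.0370 / 60
v = 4.220 m/s


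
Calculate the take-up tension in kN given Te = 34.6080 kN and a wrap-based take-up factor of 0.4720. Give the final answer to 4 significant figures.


T_tu = 34.6080 * 0.4720
T_tu = 16.33 kN


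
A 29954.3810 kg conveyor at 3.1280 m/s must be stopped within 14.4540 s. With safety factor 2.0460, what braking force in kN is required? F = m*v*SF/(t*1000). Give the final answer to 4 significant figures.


F = 29954.3810 * 3.1280 / 14.4540 * 2.0460 / 1000
F = 13.26 kN


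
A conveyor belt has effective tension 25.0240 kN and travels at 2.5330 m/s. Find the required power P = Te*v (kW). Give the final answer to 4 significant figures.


P = Te * v = 25.0240 * 2.5330
P = 63.39 kW


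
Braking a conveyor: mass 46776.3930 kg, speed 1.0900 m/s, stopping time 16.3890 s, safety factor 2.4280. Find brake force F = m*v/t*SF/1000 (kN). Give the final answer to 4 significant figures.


F = 46776.3930 * 1.0900 / 16.3890 * 2.4280 / 1000
F = 7.554 kN


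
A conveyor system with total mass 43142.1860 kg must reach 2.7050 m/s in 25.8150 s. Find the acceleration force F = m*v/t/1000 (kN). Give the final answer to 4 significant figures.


F = 43142.1860 * 2.7050 / 25.8150 / 1000
F = 4.521 kN


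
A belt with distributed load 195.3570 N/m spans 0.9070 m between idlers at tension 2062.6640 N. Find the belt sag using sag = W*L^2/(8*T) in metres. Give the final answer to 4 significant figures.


sag = 195.3570 * 0.9070^2 / (8 * 2062.6640)
sag = 0.009739 m


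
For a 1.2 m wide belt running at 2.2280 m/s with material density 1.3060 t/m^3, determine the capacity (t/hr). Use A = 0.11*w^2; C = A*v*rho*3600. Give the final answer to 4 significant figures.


A = 0.11 * 1.2^2 = 0.1584 m^2
C = 0.1584 * 2.2280 * 1.3060 * 3600
C = 1659 t/hr


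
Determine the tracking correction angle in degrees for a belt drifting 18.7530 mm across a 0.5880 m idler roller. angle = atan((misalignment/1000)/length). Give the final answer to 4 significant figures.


misalign_m = 18.7530 / 1000 = 0.018753 m
angle = atan(0.018753 / 0.5880)
angle = 1.827 deg


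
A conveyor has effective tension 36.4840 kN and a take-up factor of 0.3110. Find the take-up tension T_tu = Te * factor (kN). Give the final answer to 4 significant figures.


T_tu = 36.4840 * 0.3110
T_tu = 11.35 kN


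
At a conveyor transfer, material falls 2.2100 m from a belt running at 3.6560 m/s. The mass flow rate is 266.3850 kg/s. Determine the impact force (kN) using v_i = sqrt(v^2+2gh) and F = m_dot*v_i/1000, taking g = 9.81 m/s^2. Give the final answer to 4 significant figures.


v_i = sqrt(3.6560^2 + 2*9.81*2.2100) = 7.5317 m/s
F = 266.3850 * 7.5317 / 1000
F = 2.006 kN


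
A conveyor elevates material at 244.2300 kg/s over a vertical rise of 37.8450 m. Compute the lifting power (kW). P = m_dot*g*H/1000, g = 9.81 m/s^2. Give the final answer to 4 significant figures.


P = 244.2300 * 9.81 * 37.8450 / 1000
P = 90.67 kW


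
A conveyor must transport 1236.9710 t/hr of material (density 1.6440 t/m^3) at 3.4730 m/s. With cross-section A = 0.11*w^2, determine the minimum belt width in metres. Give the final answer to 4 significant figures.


A_req = 1236.9710 / (3.4730 * 1.6440 * 3600) = 0.0601798 m^2
w = sqrt(0.0601798 / 0.11)
w = 0.7397 m


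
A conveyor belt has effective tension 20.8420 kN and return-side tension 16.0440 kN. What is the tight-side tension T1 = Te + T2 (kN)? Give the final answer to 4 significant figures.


T1 = Te + T2 = 20.8420 + 16.0440
T1 = 36.89 kN


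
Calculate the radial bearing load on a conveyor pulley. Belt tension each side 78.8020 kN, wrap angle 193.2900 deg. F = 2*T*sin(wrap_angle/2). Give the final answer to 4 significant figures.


F = 2 * 78.8020 * sin(193.2900/2 deg)
F = 156.5 kN


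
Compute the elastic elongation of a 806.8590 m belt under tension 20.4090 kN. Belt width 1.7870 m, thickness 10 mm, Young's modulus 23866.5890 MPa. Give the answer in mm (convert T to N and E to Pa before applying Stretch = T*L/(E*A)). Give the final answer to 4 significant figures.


A = 1.7870 * 0.01 = 0.01787 m^2
Stretch = 20.4090*1000 * 806.8590 / (23866.5890e6 * 0.01787) * 1000
Stretch = 38.61 mm


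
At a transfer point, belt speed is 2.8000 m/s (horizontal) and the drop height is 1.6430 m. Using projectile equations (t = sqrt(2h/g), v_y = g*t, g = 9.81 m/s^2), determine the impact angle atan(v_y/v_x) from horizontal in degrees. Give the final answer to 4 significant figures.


t = sqrt(2*1.6430/9.81) = 0.578761 s
v_y = 9.81 * 0.578761 = 5.67765 m/s
angle = atan(5.67765 / 2.8000) = 63.75 deg


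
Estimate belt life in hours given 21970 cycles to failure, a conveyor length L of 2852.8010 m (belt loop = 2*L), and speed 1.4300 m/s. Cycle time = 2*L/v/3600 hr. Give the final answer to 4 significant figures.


cycle_time = 2 * 2852.8010 / 1.4300 / 3600 = 1.10831 hr
life = 21970 * 1.10831 = 24350 hours


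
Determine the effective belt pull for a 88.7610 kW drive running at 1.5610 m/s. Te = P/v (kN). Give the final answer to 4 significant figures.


Te = P / v = 88.7610 / 1.5610
Te = 56.86 kN


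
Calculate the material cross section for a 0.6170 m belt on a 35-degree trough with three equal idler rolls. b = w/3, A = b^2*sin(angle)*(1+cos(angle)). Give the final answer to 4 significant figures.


b = 0.6170/3 = 0.205667 m
A = 0.205667^2 * sin(35 deg) * (1 + cos(35 deg))
A = 0.04414 m^2


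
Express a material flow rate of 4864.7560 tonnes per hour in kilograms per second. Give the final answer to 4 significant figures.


m_dot = 4864.7560 * 1000 / 3600
m_dot = 1351 kg/s


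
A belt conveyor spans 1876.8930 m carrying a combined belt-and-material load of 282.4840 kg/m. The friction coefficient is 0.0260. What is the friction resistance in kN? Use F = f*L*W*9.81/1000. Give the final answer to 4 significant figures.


F = 0.0260 * 1876.8930 * 282.4840 * 9.81 / 1000
F = 135.2 kN


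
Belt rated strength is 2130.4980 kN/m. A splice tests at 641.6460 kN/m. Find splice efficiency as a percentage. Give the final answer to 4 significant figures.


Eff = 641.6460 / 2130.4980 * 100
Eff = 30.12 %


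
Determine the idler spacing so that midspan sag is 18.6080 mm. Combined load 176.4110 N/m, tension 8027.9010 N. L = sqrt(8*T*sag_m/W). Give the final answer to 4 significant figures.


sag = 18.6080/1000 = 0.018608 m
L = sqrt(8 * 8027.9010 * 0.018608 / 176.4110)
L = 2.603 m


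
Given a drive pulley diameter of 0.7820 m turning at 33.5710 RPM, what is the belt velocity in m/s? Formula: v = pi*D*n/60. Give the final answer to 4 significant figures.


v = pi * 0.7820 * 33.5710 / 60
v = 1.375 m/s


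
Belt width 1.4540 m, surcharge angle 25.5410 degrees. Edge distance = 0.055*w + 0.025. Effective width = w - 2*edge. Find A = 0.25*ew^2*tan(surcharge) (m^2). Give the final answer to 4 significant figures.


edge = 0.055*1.4540 + 0.025 = 0.10497 m
ew = 1.4540 - 2*0.10497 = 1.24406 m
A = 0.25 * 1.24406^2 * tan(25.5410 deg)
A = 0.1849 m^2


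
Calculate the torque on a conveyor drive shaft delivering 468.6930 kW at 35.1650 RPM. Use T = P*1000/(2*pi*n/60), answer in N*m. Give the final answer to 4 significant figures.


omega = 2*pi*35.1650/60 = 3.68247 rad/s
T = 468.6930*1000 / 3.68247
T = 127300 N*m


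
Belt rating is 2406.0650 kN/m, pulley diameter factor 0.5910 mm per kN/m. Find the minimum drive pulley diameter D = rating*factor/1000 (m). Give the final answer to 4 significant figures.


D = 2406.0650 * 0.5910 / 1000
D = 1.422 m


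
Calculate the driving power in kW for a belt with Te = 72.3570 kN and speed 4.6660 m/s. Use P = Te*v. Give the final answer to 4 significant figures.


P = Te * v = 72.3570 * 4.6660
P = 337.6 kW


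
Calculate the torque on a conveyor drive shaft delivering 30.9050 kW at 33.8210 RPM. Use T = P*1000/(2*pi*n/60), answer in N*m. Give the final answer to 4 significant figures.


omega = 2*pi*33.8210/60 = 3.54173 rad/s
T = 30.9050*1000 / 3.54173
T = 8726 N*m


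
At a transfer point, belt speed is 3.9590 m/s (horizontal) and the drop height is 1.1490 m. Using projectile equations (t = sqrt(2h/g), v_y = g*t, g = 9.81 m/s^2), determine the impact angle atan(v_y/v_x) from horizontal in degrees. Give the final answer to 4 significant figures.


t = sqrt(2*1.1490/9.81) = 0.483995 s
v_y = 9.81 * 0.483995 = 4.74799 m/s
angle = atan(4.74799 / 3.9590) = 50.18 deg


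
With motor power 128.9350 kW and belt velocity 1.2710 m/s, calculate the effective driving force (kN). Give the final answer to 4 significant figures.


Te = P / v = 128.9350 / 1.2710
Te = 101.4 kN


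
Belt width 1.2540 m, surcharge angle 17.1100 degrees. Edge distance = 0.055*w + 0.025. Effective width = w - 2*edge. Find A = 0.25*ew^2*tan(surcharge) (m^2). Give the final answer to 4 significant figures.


edge = 0.055*1.2540 + 0.025 = 0.09397 m
ew = 1.2540 - 2*0.09397 = 1.06606 m
A = 0.25 * 1.06606^2 * tan(17.1100 deg)
A = 0.08746 m^2


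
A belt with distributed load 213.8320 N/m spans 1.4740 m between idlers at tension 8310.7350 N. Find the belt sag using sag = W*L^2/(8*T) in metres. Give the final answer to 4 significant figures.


sag = 213.8320 * 1.4740^2 / (8 * 8310.7350)
sag = 0.006988 m


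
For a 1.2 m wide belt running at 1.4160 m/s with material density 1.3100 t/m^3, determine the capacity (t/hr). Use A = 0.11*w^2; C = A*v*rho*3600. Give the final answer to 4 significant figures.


A = 0.11 * 1.2^2 = 0.1584 m^2
C = 0.1584 * 1.4160 * 1.3100 * 3600
C = 1058 t/hr


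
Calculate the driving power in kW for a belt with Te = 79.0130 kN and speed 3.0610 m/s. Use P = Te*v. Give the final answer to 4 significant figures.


P = Te * v = 79.0130 * 3.0610
P = 241.9 kW


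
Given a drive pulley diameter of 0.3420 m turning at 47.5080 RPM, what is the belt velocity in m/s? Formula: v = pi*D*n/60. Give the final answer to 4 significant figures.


v = pi * 0.3420 * 47.5080 / 60
v = 0.8507 m/s


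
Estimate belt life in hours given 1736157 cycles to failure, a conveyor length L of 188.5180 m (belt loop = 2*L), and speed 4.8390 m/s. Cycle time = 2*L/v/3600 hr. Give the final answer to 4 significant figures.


cycle_time = 2 * 188.5180 / 4.8390 / 3600 = 0.0216434 hr
life = 1736157 * 0.0216434 = 37580 hours


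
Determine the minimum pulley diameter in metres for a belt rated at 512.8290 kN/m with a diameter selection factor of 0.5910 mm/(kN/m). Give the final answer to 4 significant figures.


D = 512.8290 * 0.5910 / 1000
D = 0.3031 m


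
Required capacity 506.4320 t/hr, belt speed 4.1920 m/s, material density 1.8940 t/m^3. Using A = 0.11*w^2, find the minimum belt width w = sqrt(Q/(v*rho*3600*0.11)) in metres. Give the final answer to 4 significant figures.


A_req = 506.4320 / (4.1920 * 1.8940 * 3600) = 0.0177181 m^2
w = sqrt(0.0177181 / 0.11)
w = 0.4013 m


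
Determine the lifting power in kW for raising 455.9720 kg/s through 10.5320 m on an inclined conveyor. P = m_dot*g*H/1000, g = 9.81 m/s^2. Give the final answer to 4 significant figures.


P = 455.9720 * 9.81 * 10.5320 / 1000
P = 47.11 kW


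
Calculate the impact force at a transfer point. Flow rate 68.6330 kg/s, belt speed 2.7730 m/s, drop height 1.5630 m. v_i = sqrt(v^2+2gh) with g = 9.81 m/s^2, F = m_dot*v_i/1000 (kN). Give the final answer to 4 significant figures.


v_i = sqrt(2.7730^2 + 2*9.81*1.5630) = 6.19319 m/s
F = 68.6330 * 6.19319 / 1000
F = 0.4251 kN


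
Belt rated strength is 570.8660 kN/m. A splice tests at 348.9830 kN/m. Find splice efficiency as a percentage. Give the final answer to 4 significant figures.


Eff = 348.9830 / 570.8660 * 100
Eff = 61.13 %


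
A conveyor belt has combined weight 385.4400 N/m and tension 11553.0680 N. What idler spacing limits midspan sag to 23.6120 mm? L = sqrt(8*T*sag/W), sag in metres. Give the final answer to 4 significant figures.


sag = 23.6120/1000 = 0.023612 m
L = sqrt(8 * 11553.0680 * 0.023612 / 385.4400)
L = 2.379 m


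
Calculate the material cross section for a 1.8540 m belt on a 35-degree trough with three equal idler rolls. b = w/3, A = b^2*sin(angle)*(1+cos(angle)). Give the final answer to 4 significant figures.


b = 1.8540/3 = 0.618 m
A = 0.618^2 * sin(35 deg) * (1 + cos(35 deg))
A = 0.3985 m^2


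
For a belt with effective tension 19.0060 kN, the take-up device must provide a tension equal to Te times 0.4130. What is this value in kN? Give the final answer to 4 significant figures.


T_tu = 19.0060 * 0.4130
T_tu = 7.849 kN


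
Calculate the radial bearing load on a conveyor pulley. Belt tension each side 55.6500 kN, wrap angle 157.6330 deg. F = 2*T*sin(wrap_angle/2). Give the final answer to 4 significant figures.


F = 2 * 55.6500 * sin(157.6330/2 deg)
F = 109.2 kN


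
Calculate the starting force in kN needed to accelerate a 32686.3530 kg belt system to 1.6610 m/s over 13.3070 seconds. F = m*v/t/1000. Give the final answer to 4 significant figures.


F = 32686.3530 * 1.6610 / 13.3070 / 1000
F = 4.080 kN


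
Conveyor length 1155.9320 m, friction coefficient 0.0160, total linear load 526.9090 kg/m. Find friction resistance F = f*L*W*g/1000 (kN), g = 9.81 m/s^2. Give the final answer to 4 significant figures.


F = 0.0160 * 1155.9320 * 526.9090 * 9.81 / 1000
F = 95.60 kN


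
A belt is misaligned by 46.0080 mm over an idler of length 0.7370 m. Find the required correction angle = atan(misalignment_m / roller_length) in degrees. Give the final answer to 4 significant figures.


misalign_m = 46.0080 / 1000 = 0.046008 m
angle = atan(0.046008 / 0.7370)
angle = 3.572 deg


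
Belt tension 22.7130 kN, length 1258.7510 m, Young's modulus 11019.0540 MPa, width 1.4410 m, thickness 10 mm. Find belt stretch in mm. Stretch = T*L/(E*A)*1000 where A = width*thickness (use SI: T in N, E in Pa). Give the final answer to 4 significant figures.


A = 1.4410 * 0.01 = 0.01441 m^2
Stretch = 22.7130*1000 * 1258.7510 / (11019.0540e6 * 0.01441) * 1000
Stretch = 180.1 mm


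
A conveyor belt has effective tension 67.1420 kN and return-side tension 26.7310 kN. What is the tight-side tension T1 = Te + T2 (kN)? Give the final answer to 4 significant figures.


T1 = Te + T2 = 67.1420 + 26.7310
T1 = 93.87 kN


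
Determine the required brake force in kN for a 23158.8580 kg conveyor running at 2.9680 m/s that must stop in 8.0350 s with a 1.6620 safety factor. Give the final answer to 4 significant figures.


F = 23158.8580 * 2.9680 / 8.0350 * 1.6620 / 1000
F = 14.22 kN


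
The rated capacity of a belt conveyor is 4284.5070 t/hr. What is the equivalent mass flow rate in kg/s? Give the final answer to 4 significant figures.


m_dot = 4284.5070 * 1000 / 3600
m_dot = 1190 kg/s


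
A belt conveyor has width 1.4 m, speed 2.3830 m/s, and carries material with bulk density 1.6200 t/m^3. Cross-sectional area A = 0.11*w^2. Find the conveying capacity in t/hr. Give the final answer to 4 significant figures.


A = 0.11 * 1.4^2 = 0.2156 m^2
C = 0.2156 * 2.3830 * 1.6200 * 3600
C = 2996 t/hr


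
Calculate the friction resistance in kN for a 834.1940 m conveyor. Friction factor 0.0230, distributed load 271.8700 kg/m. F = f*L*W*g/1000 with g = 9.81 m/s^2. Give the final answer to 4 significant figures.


F = 0.0230 * 834.1940 * 271.8700 * 9.81 / 1000
F = 51.17 kN


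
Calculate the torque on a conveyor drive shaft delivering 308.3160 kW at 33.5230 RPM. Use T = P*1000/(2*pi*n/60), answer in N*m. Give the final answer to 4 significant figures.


omega = 2*pi*33.5230/60 = 3.51052 rad/s
T = 308.3160*1000 / 3.51052
T = 87830 N*m


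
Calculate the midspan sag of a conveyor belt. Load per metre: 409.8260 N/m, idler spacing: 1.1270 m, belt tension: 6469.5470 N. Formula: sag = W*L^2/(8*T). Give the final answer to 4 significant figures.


sag = 409.8260 * 1.1270^2 / (8 * 6469.5470)
sag = 0.01006 m


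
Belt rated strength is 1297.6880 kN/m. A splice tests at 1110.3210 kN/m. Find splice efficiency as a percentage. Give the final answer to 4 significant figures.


Eff = 1110.3210 / 1297.6880 * 100
Eff = 85.56 %


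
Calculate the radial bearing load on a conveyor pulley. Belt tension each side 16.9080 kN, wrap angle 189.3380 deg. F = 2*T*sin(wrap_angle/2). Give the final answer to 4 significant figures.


F = 2 * 16.9080 * sin(189.3380/2 deg)
F = 33.70 kN


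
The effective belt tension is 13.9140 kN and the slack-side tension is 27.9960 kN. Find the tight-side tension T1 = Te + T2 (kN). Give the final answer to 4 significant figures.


T1 = Te + T2 = 13.9140 + 27.9960
T1 = 41.91 kN


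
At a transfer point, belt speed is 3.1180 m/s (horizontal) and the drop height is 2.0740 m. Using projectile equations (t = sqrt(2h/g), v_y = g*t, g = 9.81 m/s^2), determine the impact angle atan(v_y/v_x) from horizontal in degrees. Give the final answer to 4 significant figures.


t = sqrt(2*2.0740/9.81) = 0.650257 s
v_y = 9.81 * 0.650257 = 6.37902 m/s
angle = atan(6.37902 / 3.1180) = 63.95 deg


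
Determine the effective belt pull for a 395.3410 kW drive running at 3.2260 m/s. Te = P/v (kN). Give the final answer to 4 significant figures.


Te = P / v = 395.3410 / 3.2260
Te = 122.5 kN


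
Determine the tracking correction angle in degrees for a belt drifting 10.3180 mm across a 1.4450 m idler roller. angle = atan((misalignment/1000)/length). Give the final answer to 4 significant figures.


misalign_m = 10.3180 / 1000 = 0.010318 m
angle = atan(0.010318 / 1.4450)
angle = 0.4091 deg


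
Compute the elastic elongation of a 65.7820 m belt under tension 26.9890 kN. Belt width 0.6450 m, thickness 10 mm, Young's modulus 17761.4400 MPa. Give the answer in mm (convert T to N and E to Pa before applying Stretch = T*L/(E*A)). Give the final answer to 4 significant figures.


A = 0.6450 * 0.01 = 0.00645 m^2
Stretch = 26.9890*1000 * 65.7820 / (17761.4400e6 * 0.00645) * 1000
Stretch = 15.50 mm


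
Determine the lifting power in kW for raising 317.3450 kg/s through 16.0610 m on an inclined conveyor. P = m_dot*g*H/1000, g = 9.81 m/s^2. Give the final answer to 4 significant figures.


P = 317.3450 * 9.81 * 16.0610 / 1000
P = 50.00 kW


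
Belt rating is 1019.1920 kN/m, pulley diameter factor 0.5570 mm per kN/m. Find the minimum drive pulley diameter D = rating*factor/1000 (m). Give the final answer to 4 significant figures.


D = 1019.1920 * 0.5570 / 1000
D = 0.5677 m


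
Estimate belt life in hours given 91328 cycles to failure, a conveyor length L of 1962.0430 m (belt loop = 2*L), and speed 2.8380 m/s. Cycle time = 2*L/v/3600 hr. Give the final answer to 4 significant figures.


cycle_time = 2 * 1962.0430 / 2.8380 / 3600 = 0.384082 hr
life = 91328 * 0.384082 = 35080 hours


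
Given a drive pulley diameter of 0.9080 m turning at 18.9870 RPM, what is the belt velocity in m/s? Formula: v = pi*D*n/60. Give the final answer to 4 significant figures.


v = pi * 0.9080 * 18.9870 / 60
v = 0.9027 m/s


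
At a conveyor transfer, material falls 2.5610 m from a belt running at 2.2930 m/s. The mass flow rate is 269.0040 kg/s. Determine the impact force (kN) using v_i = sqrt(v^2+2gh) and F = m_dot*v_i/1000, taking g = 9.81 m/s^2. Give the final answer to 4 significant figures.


v_i = sqrt(2.2930^2 + 2*9.81*2.5610) = 7.45015 m/s
F = 269.0040 * 7.45015 / 1000
F = 2.004 kN


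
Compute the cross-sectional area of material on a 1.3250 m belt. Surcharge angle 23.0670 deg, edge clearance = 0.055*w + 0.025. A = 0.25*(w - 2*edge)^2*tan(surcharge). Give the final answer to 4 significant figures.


edge = 0.055*1.3250 + 0.025 = 0.097875 m
ew = 1.3250 - 2*0.097875 = 1.12925 m
A = 0.25 * 1.12925^2 * tan(23.0670 deg)
A = 0.1358 m^2


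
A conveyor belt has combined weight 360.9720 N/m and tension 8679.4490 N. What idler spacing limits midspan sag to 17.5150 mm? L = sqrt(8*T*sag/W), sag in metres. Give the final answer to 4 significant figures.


sag = 17.5150/1000 = 0.017515 m
L = sqrt(8 * 8679.4490 * 0.017515 / 360.9720)
L = 1.836 m


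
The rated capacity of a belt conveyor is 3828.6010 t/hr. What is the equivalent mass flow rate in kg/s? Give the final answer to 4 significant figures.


m_dot = 3828.6010 * 1000 / 3600
m_dot = 1064 kg/s


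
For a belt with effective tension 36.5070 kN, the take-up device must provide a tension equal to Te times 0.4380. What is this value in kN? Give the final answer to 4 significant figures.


T_tu = 36.5070 * 0.4380
T_tu = 15.99 kN


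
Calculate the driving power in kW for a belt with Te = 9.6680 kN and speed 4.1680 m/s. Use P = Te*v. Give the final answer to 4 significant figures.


P = Te * v = 9.6680 * 4.1680
P = 40.30 kW


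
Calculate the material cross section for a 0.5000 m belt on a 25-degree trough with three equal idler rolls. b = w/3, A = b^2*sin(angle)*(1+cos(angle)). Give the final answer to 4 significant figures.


b = 0.5000/3 = 0.166667 m
A = 0.166667^2 * sin(25 deg) * (1 + cos(25 deg))
A = 0.02238 m^2


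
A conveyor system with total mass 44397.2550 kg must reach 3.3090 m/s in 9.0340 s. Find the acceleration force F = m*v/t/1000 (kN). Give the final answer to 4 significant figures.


F = 44397.2550 * 3.3090 / 9.0340 / 1000
F = 16.26 kN


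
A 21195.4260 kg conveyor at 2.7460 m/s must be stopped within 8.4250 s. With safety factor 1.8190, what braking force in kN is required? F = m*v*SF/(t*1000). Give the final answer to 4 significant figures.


F = 21195.4260 * 2.7460 / 8.4250 * 1.8190 / 1000
F = 12.57 kN


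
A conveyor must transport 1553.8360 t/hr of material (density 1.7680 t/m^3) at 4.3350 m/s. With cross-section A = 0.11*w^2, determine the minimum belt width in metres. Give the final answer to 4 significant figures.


A_req = 1553.8360 / (4.3350 * 1.7680 * 3600) = 0.0563159 m^2
w = sqrt(0.0563159 / 0.11)
w = 0.7155 m


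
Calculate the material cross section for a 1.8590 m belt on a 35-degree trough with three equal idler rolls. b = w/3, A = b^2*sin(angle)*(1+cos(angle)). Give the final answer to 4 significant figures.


b = 1.8590/3 = 0.619667 m
A = 0.619667^2 * sin(35 deg) * (1 + cos(35 deg))
A = 0.4007 m^2


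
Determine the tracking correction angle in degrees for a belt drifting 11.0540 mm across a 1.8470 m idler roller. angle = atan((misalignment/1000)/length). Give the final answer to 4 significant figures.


misalign_m = 11.0540 / 1000 = 0.011054 m
angle = atan(0.011054 / 1.8470)
angle = 0.3429 deg


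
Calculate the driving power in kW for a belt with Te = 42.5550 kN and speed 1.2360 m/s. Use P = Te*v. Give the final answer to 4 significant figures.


P = Te * v = 42.5550 * 1.2360
P = 52.60 kW


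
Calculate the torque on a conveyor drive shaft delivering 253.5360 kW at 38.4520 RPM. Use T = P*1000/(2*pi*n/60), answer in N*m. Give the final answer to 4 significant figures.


omega = 2*pi*38.4520/60 = 4.02668 rad/s
T = 253.5360*1000 / 4.02668
T = 62960 N*m


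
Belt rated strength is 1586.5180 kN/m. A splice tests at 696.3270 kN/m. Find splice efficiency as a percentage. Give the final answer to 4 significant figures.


Eff = 696.3270 / 1586.5180 * 100
Eff = 43.89 %


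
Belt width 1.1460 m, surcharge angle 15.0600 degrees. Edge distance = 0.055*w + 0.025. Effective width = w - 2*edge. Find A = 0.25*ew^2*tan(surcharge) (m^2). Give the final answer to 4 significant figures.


edge = 0.055*1.1460 + 0.025 = 0.08803 m
ew = 1.1460 - 2*0.08803 = 0.96994 m
A = 0.25 * 0.96994^2 * tan(15.0600 deg)
A = 0.06328 m^2


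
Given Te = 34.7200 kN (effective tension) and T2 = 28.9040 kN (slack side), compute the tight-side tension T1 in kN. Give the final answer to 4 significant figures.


T1 = Te + T2 = 34.7200 + 28.9040
T1 = 63.62 kN


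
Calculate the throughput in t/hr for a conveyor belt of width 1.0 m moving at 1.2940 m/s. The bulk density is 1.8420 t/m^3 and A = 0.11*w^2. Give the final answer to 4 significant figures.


A = 0.11 * 1.0^2 = 0.11 m^2
C = 0.11 * 1.2940 * 1.8420 * 3600
C = 943.9 t/hr


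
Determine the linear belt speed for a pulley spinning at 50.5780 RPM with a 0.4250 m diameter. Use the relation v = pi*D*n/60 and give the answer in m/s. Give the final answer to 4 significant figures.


v = pi * 0.4250 * 50.5780 / 60
v = 1.126 m/s


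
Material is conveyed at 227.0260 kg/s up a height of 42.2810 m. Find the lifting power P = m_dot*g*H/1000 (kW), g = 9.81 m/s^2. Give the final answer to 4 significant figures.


P = 227.0260 * 9.81 * 42.2810 / 1000
P = 94.17 kW
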